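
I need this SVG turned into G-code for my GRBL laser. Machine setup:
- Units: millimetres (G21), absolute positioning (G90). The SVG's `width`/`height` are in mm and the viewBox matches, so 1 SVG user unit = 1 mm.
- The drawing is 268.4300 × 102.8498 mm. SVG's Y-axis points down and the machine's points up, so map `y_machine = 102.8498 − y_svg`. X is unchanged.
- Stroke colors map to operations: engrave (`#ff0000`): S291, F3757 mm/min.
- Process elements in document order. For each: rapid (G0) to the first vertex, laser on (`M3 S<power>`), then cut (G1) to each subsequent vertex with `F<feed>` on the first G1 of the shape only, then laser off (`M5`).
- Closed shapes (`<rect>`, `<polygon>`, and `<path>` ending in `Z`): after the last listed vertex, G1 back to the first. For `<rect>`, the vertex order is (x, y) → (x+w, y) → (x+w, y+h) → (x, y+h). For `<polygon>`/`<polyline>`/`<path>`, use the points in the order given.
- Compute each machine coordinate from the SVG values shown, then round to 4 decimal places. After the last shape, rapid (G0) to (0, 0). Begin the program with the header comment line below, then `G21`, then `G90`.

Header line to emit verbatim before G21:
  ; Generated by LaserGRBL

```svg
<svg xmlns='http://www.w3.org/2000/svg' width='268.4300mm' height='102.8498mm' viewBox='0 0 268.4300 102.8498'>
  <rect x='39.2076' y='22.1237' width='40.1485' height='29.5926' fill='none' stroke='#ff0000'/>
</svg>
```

; Generated by LaserGRBL
G21
G90
G0 X39.2076 Y80.7261
M3 S291
G1 X79.3561 Y80.7261 F3757
G1 X79.3561 Y51.1335
G1 X39.2076 Y51.1335
G1 X39.2076 Y80.7261
M5
G0 X0.0000 Y0.0000

viewBox `0 0 268.4300 102.8498` with mm width/height → 1 unit = 1 mm. Flip: y_m = 102.8498 − y_svg.

**Shape 1** — `<rect>` rectangle, stroke `#ff0000` → engrave (S291, F3757). Machine vertices: (39.2076,80.7261) → (79.3561,80.7261) → (79.3561,51.1335) → (39.2076,51.1335) → (39.2076,80.7261). Closed: final G1 returns to the first vertex.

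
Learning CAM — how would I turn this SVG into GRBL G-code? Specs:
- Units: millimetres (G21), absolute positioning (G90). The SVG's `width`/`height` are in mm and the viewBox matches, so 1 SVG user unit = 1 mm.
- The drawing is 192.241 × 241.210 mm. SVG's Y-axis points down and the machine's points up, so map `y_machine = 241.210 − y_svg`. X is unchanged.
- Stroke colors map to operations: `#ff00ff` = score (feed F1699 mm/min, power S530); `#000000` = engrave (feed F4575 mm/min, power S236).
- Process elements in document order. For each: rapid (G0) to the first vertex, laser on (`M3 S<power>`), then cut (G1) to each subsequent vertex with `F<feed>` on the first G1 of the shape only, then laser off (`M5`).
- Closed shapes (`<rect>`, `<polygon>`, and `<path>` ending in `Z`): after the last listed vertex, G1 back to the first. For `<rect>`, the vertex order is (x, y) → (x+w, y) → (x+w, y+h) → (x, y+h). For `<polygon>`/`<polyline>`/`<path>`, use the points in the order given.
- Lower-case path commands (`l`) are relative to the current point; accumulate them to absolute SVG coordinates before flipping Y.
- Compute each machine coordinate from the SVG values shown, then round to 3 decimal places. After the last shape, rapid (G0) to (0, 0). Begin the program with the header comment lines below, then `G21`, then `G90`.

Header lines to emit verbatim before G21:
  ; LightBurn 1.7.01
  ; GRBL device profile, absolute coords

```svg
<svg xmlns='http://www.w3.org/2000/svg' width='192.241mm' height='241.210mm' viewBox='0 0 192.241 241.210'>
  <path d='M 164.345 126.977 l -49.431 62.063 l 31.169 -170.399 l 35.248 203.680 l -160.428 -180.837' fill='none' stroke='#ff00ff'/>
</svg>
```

; LightBurn 1.7.01
; GRBL device profile, absolute coords
G21
G90
G0 X164.345 Y114.233
M3 S530
G1 X114.914 Y52.170 F1699
G1 X146.083 Y222.569
G1 X181.331 Y18.889
G1 X20.903 Y199.726
M5
G0 X0.000 Y0.000

1 u = 1 mm; y_m = 241.210 − y.

[1] `<path>` open polyline, #ff00ff→score S530 F1699: (164.345,114.233) → (114.914,52.170) → (146.083,222.569) → (181.331,18.889) → (20.903,199.726)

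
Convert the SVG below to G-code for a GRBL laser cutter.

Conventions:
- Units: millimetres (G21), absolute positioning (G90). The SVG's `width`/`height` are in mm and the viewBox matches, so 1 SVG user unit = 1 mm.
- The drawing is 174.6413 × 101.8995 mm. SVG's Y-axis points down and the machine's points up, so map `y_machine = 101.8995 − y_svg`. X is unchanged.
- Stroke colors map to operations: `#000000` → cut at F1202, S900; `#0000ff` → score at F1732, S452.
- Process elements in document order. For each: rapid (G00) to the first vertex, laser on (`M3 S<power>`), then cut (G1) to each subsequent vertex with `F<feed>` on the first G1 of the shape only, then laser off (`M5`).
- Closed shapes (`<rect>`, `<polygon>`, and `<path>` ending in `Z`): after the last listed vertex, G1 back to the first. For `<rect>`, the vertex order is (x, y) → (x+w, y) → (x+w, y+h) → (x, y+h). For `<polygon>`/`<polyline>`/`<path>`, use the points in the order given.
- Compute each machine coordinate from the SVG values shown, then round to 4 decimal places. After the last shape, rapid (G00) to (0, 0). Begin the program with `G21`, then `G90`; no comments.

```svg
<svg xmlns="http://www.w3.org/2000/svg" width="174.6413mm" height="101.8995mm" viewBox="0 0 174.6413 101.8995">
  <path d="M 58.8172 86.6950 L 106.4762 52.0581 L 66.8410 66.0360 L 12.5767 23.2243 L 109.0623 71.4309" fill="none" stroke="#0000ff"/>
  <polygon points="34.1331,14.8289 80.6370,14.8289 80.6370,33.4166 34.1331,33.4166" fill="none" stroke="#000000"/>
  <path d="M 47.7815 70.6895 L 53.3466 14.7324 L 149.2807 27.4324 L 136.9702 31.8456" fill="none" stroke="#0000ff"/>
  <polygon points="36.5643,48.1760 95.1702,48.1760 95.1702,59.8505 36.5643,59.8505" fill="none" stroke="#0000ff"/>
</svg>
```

G21
G90
G00 X58.8172 Y15.2045
M3 S452
G1 X106.4762 Y49.8414 F1732
G1 X66.8410 Y35.8635
G1 X12.5767 Y78.6752
G1 X109.0623 Y30.4686
M5
G00 X34.1331 Y87.0706
M3 S900
G1 X80.6370 Y87.0706 F1202
G1 X80.6370 Y68.4829
G1 X34.1331 Y68.4829
G1 X34.1331 Y87.0706
M5
G00 X47.7815 Y31.2100
M3 S452
G1 X53.3466 Y87.1671 F1732
G1 X149.2807 Y74.4671
G1 X136.9702 Y70.0539
M5
G00 X36.5643 Y53.7235
M3 S452
G1 X95.1702 Y53.7235 F1732
G1 X95.1702 Y42.0490
G1 X36.5643 Y42.0490
G1 X36.5643 Y53.7235
M5
G00 X0.0000 Y0.0000

Since the viewBox matches the mm dimensions, user units are millimetres directly. The only transform is the Y-flip y_m = 101.8995 − y_svg.

Shape 1 is a open polyline drawn with `<path>`. Its stroke #0000ff means score at S452, F1732. After flipping Y the toolpath is (58.8172,15.2045) → (106.4762,49.8414) → (66.8410,35.8635) → (12.5767,78.6752) → (109.0623,30.4686).

Shape 2 is a rectangle drawn with `<polygon>`. Its stroke #000000 means cut at S900, F1202. After flipping Y the toolpath is (34.1331,87.0706) → (80.6370,87.0706) → (80.6370,68.4829) → (34.1331,68.4829) → (34.1331,87.0706), returning to the start.

Shape 3 is a open polyline drawn with `<path>`. Its stroke #0000ff means score at S452, F1732. After flipping Y the toolpath is (47.7815,31.2100) → (53.3466,87.1671) → (149.2807,74.4671) → (136.9702,70.0539).

Shape 4 is a rectangle drawn with `<polygon>`. Its stroke #0000ff means score at S452, F1732. After flipping Y the toolpath is (36.5643,53.7235) → (95.1702,53.7235) → (95.1702,42.0490) → (36.5643,42.0490) → (36.5643,53.7235), returning to the start.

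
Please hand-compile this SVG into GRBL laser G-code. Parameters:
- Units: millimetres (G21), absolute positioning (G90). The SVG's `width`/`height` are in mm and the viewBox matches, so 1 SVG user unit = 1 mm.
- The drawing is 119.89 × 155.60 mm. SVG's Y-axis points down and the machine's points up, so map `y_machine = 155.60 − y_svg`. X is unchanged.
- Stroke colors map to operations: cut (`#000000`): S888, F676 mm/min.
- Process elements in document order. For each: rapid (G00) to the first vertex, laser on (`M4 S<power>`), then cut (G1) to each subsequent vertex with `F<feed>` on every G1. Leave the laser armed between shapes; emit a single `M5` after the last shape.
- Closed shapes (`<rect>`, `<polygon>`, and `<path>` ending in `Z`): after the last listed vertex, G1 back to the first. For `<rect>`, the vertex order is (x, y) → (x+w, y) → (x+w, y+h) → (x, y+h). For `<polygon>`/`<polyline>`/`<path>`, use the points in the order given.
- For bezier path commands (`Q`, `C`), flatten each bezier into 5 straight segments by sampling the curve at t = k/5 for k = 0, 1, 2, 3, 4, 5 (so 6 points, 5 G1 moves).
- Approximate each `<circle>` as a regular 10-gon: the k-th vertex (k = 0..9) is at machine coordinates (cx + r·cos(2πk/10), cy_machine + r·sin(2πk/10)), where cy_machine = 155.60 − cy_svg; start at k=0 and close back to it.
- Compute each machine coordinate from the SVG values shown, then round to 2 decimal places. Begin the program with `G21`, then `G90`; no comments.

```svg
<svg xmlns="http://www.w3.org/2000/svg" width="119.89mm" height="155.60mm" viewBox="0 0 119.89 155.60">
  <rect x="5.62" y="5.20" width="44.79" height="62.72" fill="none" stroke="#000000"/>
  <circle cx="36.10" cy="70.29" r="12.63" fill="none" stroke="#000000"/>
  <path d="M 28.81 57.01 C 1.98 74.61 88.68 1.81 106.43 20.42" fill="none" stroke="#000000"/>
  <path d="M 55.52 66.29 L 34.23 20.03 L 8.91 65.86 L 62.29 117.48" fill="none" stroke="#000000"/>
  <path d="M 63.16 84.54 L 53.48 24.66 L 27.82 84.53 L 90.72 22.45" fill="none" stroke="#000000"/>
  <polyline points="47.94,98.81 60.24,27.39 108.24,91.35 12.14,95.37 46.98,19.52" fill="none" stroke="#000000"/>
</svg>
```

viewBox `0 0 119.89 155.60` with mm width/height → 1 unit = 1 mm. Flip: y_m = 155.60 − y_svg.

**Shape 1** — `<rect>` rectangle, stroke `#000000` → cut (S888, F676). Machine vertices: (5.62,150.40) → (50.41,150.40) → (50.41,87.68) → (5.62,87.68) → (5.62,150.40). Closed: final G1 returns to the first vertex.

**Shape 2** — `<circle>` circle, stroke `#000000` → cut (S888, F676). Machine vertices: (48.73,85.31) → (46.32,92.73) → (40.00,97.32) → (32.20,97.32) → (25.88,92.73) → (23.47,85.31) → (25.88,77.89) → (32.20,73.30) → (40.00,73.30) → (46.32,77.89) → (48.73,85.31). Closed: final G1 returns to the first vertex.

**Shape 3** — `<path>` cubic bezier, stroke `#000000` → cut (S888, F676). Control points (SVG): P0=(28.81,57.01), P1=(1.98,74.61), P2=(88.68,1.81), P3=(106.43,20.42); sampled at t=k/5. Machine vertices: (28.81,98.59) → (24.88,97.42) → (39.43,109.23) → (63.71,125.27) → (88.97,136.83) → (106.43,135.18). Open path.

**Shape 4** — `<path>` open polyline, stroke `#000000` → cut (S888, F676). Machine vertices: (55.52,89.31) → (34.23,135.57) → (8.91,89.74) → (62.29,38.12). Open path.

**Shape 5** — `<path>` open polyline, stroke `#000000` → cut (S888, F676). Machine vertices: (63.16,71.06) → (53.48,130.94) → (27.82,71.07) → (90.72,133.15). Open path.

**Shape 6** — `<polyline>` open polyline, stroke `#000000` → cut (S888, F676). Machine vertices: (47.94,56.79) → (60.24,128.21) → (108.24,64.25) → (12.14,60.23) → (46.98,136.08). Open path.

G21
G90
G00 X5.62 Y150.40
M4 S888
G1 X50.41 Y150.40 F676
G1 X50.41 Y87.68 F676
G1 X5.62 Y87.68 F676
G1 X5.62 Y150.40 F676
G00 X48.73 Y85.31
M4 S888
G1 X46.32 Y92.73 F676
G1 X40.00 Y97.32 F676
G1 X32.20 Y97.32 F676
G1 X25.88 Y92.73 F676
G1 X23.47 Y85.31 F676
G1 X25.88 Y77.89 F676
G1 X32.20 Y73.30 F676
G1 X40.00 Y73.30 F676
G1 X46.32 Y77.89 F676
G1 X48.73 Y85.31 F676
G00 X28.81 Y98.59
M4 S888
G1 X24.88 Y97.42 F676
G1 X39.43 Y109.23 F676
G1 X63.71 Y125.27 F676
G1 X88.97 Y136.83 F676
G1 X106.43 Y135.18 F676
G00 X55.52 Y89.31
M4 S888
G1 X34.23 Y135.57 F676
G1 X8.91 Y89.74 F676
G1 X62.29 Y38.12 F676
G00 X63.16 Y71.06
M4 S888
G1 X53.48 Y130.94 F676
G1 X27.82 Y71.07 F676
G1 X90.72 Y133.15 F676
G00 X47.94 Y56.79
M4 S888
G1 X60.24 Y128.21 F676
G1 X108.24 Y64.25 F676
G1 X12.14 Y60.23 F676
G1 X46.98 Y136.08 F676
M5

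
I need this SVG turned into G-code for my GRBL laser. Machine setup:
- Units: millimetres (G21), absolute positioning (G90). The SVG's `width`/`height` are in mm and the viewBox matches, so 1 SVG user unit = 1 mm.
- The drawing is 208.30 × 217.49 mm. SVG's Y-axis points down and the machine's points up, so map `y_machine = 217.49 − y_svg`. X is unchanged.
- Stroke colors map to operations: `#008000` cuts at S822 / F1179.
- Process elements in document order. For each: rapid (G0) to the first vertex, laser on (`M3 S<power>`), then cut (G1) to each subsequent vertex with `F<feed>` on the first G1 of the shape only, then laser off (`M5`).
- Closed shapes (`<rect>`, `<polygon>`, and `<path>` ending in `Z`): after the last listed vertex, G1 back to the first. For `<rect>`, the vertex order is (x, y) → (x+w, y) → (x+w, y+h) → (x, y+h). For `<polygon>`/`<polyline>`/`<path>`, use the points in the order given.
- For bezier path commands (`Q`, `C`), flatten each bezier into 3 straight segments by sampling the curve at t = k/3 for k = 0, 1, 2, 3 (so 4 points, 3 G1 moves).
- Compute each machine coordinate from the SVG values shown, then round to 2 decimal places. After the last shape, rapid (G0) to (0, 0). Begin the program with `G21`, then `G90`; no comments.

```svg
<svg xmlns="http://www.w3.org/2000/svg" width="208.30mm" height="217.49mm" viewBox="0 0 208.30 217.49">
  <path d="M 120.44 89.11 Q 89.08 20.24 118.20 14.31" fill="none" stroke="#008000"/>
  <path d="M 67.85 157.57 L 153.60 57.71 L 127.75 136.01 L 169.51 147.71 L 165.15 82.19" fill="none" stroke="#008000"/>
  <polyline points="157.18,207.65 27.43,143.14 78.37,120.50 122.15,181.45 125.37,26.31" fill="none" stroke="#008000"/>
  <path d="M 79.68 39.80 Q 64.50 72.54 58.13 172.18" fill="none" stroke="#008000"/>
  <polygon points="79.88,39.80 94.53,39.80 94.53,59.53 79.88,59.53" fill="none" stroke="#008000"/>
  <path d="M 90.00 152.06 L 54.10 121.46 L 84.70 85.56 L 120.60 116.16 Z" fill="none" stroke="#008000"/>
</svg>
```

1 u = 1 mm; y_m = 217.49 − y.

[1] `<path>` quadratic bezier, #008000→cut S822 F1179: (120.44,128.38) → (106.25,167.30) → (105.51,192.23) → (118.20,203.18)

[2] `<path>` open polyline, #008000→cut S822 F1179: (67.85,59.92) → (153.60,159.78) → (127.75,81.48) → (169.51,69.78) → (165.15,135.30)

[3] `<polyline>` open polyline, #008000→cut S822 F1179: (157.18,9.84) → (27.43,74.35) → (78.37,96.99) → (122.15,36.04) → (125.37,191.18)

[4] `<path>` quadratic bezier, #008000→cut S822 F1179: (79.68,177.69) → (70.54,148.43) → (63.36,104.30) → (58.13,45.31)

[5] `<polygon>` rectangle, #008000→cut S822 F1179: (79.88,177.69) → (94.53,177.69) → (94.53,157.96) → (79.88,157.96) → (79.88,177.69) (closed)

[6] `<path>` regular polygon, #008000→cut S822 F1179: (90.00,65.43) → (54.10,96.03) → (84.70,131.93) → (120.60,101.33) → (90.00,65.43) (closed)

G21
G90
G0 X120.44 Y128.38
M3 S822
G1 X106.25 Y167.30 F1179
G1 X105.51 Y192.23
G1 X118.20 Y203.18
M5
G0 X67.85 Y59.92
M3 S822
G1 X153.60 Y159.78 F1179
G1 X127.75 Y81.48
G1 X169.51 Y69.78
G1 X165.15 Y135.30
M5
G0 X157.18 Y9.84
M3 S822
G1 X27.43 Y74.35 F1179
G1 X78.37 Y96.99
G1 X122.15 Y36.04
G1 X125.37 Y191.18
M5
G0 X79.68 Y177.69
M3 S822
G1 X70.54 Y148.43 F1179
G1 X63.36 Y104.30
G1 X58.13 Y45.31
M5
G0 X79.88 Y177.69
M3 S822
G1 X94.53 Y177.69 F1179
G1 X94.53 Y157.96
G1 X79.88 Y157.96
G1 X79.88 Y177.69
M5
G0 X90.00 Y65.43
M3 S822
G1 X54.10 Y96.03 F1179
G1 X84.70 Y131.93
G1 X120.60 Y101.33
G1 X90.00 Y65.43
M5
G0 X0.00 Y0.00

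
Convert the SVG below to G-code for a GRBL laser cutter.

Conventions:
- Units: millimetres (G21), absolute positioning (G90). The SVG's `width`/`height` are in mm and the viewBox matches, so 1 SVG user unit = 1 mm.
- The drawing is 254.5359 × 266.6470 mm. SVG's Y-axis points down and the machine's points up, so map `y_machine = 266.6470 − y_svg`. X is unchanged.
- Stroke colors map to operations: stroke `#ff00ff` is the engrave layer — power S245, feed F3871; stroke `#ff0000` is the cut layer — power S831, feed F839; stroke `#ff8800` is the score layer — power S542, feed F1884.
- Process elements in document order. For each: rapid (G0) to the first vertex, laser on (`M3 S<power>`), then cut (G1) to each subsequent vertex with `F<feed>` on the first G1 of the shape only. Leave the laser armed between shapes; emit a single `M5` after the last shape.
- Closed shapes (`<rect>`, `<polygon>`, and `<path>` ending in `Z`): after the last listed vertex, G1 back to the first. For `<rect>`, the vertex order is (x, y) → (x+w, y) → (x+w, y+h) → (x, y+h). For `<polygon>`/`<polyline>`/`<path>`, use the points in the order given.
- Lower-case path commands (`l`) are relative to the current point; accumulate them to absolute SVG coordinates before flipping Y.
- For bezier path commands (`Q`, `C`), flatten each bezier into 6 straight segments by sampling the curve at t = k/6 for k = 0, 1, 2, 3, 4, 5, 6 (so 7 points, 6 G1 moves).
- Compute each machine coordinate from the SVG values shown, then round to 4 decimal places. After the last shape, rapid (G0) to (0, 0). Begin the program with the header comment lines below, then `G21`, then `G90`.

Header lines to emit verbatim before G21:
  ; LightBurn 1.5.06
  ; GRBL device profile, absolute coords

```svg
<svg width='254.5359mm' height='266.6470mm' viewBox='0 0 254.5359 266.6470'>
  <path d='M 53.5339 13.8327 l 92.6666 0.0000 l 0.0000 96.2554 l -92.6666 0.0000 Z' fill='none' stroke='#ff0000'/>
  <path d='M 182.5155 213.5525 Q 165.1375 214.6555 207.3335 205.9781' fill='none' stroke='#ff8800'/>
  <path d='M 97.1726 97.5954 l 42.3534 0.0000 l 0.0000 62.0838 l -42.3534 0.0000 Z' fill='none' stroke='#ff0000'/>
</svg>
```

; LightBurn 1.5.06
; GRBL device profile, absolute coords
G21
G90
G0 X53.5339 Y252.8143
M3 S831
G1 X146.2005 Y252.8143 F839
G1 X146.2005 Y156.5589
G1 X53.5339 Y156.5589
G1 X53.5339 Y252.8143
G0 X182.5155 Y53.0945
M3 S542
G1 X178.3777 Y52.9985 F1884
G1 X177.5495 Y53.4459
G1 X180.0310 Y54.4366
G1 X185.8222 Y55.9707
G1 X194.9230 Y58.0481
G1 X207.3335 Y60.6689
G0 X97.1726 Y169.0516
M3 S831
G1 X139.5260 Y169.0516 F839
G1 X139.5260 Y106.9678
G1 X97.1726 Y106.9678
G1 X97.1726 Y169.0516
M5
G0 X0.0000 Y0.0000

viewBox `0 0 254.5359 266.6470` with mm width/height → 1 unit = 1 mm. Flip: y_m = 266.6470 − y_svg.

**Shape 1** — `<path>` rectangle, stroke `#ff0000` → cut (S831, F839). Machine vertices: (53.5339,252.8143) → (146.2005,252.8143) → (146.2005,156.5589) → (53.5339,156.5589) → (53.5339,252.8143). Closed: final G1 returns to the first vertex.

**Shape 2** — `<path>` quadratic bezier, stroke `#ff8800` → score (S542, F1884). Control points (SVG): P0=(182.5155,213.5525), P1=(165.1375,214.6555), P2=(207.3335,205.9781); sampled at t=k/6. Machine vertices: (182.5155,53.0945) → (178.3777,52.9985) → (177.5495,53.4459) → (180.0310,54.4366) → (185.8222,55.9707) → (194.9230,58.0481) → (207.3335,60.6689). Open path.

**Shape 3** — `<path>` rectangle, stroke `#ff0000` → cut (S831, F839). Machine vertices: (97.1726,169.0516) → (139.5260,169.0516) → (139.5260,106.9678) → (97.1726,106.9678) → (97.1726,169.0516). Closed: final G1 returns to the first vertex.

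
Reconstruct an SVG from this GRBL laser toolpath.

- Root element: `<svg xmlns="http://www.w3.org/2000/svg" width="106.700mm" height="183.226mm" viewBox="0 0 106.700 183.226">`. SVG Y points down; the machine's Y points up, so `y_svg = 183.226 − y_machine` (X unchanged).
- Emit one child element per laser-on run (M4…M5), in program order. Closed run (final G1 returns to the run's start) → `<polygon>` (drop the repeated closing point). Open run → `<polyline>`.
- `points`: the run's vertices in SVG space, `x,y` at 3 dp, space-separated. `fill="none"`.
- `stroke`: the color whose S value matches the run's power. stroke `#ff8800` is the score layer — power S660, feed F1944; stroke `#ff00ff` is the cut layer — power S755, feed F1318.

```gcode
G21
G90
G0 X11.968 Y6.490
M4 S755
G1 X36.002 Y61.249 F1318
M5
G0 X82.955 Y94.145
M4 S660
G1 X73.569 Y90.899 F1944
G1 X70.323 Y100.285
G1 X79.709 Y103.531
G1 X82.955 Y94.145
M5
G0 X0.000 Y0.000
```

<svg xmlns="http://www.w3.org/2000/svg" width="106.700mm" height="183.226mm" viewBox="0 0 106.700 183.226">
  <polyline points="11.968,176.736 36.002,121.977" fill="none" stroke="#ff00ff"/>
  <polygon points="82.955,89.081 73.569,92.327 70.323,82.941 79.709,79.695" fill="none" stroke="#ff8800"/>
</svg>

Machine Y-up, SVG Y-down with viewBox height 183.226, so y_svg = 183.226 − y_machine; X carries over.

Run 1: power S755 maps to stroke `#ff00ff` (cut). The run is open, so emit a `<polyline>` with points (Y-flipped): 11.968,176.736 36.002,121.977.

Run 2: the run's S660 means `#ff8800` (score). The run returns to its start, so emit a `<polygon>` with points (Y-flipped): 82.955,89.081 73.569,92.327 70.323,82.941 79.709,79.695.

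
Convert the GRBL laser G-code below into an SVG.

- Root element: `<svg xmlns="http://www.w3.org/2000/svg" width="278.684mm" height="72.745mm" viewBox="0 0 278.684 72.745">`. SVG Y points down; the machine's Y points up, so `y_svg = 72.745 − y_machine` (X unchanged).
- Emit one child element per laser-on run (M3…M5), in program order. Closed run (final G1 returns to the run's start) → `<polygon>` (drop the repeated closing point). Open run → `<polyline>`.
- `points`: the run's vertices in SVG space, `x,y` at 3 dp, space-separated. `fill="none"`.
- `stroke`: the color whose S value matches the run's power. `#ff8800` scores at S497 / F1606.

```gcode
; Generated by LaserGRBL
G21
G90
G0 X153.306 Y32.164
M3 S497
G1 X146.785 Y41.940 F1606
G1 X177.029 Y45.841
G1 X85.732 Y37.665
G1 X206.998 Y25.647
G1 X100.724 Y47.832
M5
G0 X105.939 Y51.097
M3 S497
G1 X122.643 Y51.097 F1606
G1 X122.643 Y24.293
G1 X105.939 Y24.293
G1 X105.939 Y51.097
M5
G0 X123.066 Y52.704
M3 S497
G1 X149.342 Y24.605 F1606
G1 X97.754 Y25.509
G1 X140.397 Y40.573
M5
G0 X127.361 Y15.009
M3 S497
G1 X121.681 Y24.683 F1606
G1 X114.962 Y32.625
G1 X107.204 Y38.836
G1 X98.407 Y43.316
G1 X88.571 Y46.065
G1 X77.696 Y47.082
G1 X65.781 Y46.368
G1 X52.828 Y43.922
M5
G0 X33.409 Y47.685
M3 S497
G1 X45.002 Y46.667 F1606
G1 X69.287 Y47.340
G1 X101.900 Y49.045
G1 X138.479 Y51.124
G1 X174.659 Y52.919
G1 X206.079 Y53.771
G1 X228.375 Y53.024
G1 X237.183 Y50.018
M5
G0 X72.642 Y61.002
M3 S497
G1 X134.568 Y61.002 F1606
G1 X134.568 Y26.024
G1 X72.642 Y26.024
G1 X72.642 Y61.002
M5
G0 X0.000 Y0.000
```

<svg xmlns="http://www.w3.org/2000/svg" width="278.684mm" height="72.745mm" viewBox="0 0 278.684 72.745">
  <polyline points="153.306,40.581 146.785,30.805 177.029,26.904 85.732,35.080 206.998,47.098 100.724,24.913" fill="none" stroke="#ff8800"/>
  <polygon points="105.939,21.648 122.643,21.648 122.643,48.452 105.939,48.452" fill="none" stroke="#ff8800"/>
  <polyline points="123.066,20.041 149.342,48.140 97.754,47.236 140.397,32.172" fill="none" stroke="#ff8800"/>
  <polyline points="127.361,57.736 121.681,48.062 114.962,40.120 107.204,33.909 98.407,29.429 88.571,26.680 77.696,25.663 65.781,26.377 52.828,28.823" fill="none" stroke="#ff8800"/>
  <polyline points="33.409,25.060 45.002,26.078 69.287,25.405 101.900,23.700 138.479,21.621 174.659,19.826 206.079,18.974 228.375,19.721 237.183,22.727" fill="none" stroke="#ff8800"/>
  <polygon points="72.642,11.743 134.568,11.743 134.568,46.721 72.642,46.721" fill="none" stroke="#ff8800"/>
</svg>

Each laser-on run becomes one SVG element. Flip Y back into SVG space with y_svg = 72.745 − y_machine. Every run uses S497, so all elements get stroke `#ff8800` (score).

Run 1: The run is open, so emit a `<polyline>` with points (Y-flipped): 153.306,40.581 146.785,30.805 177.029,26.904 85.732,35.080 206.998,47.098 100.724,24.913.

Run 2: The run returns to its start, so emit a `<polygon>` with points (Y-flipped): 105.939,21.648 122.643,21.648 122.643,48.452 105.939,48.452.

Run 3: The run is open, so emit a `<polyline>` with points (Y-flipped): 123.066,20.041 149.342,48.140 97.754,47.236 140.397,32.172.

Run 4: The run is open, so emit a `<polyline>` with points (Y-flipped): 127.361,57.736 121.681,48.062 114.962,40.120 107.204,33.909 98.407,29.429 88.571,26.680 77.696,25.663 65.781,26.377 52.828,28.823.

Run 5: The run is open, so emit a `<polyline>` with points (Y-flipped): 33.409,25.060 45.002,26.078 69.287,25.405 101.900,23.700 138.479,21.621 174.659,19.826 206.079,18.974 228.375,19.721 237.183,22.727.

Run 6: The run returns to its start, so emit a `<polygon>` with points (Y-flipped): 72.642,11.743 134.568,11.743 134.568,46.721 72.642,46.721.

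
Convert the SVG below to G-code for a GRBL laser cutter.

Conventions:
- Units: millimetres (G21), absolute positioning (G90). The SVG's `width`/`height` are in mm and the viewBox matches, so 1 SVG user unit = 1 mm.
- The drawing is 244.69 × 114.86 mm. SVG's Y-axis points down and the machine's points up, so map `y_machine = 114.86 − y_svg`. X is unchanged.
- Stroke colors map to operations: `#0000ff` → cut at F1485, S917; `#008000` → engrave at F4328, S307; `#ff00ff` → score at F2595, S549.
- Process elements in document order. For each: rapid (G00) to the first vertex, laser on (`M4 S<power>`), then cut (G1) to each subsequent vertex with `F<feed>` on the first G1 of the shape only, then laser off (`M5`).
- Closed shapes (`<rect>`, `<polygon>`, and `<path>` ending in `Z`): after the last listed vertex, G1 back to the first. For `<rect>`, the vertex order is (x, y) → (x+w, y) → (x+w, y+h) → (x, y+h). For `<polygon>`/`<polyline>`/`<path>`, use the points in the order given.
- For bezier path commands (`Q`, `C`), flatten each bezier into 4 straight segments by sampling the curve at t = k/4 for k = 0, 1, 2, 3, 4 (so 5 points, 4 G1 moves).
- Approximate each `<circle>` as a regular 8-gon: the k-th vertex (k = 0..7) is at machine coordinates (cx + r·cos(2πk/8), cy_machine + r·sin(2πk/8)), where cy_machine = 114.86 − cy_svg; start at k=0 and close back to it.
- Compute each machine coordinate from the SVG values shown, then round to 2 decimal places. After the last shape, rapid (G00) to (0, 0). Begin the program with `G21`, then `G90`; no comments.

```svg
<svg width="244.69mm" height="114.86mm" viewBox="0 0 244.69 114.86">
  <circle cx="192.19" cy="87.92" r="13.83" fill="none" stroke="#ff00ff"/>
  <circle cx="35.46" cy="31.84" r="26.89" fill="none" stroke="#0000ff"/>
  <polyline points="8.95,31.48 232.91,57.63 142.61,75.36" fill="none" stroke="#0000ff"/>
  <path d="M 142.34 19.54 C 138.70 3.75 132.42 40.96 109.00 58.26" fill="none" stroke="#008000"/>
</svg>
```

Since the viewBox matches the mm dimensions, user units are millimetres directly. The only transform is the Y-flip y_m = 114.86 − y_svg.

Shape 1 is a circle drawn with `<circle>`. Its stroke #ff00ff means score at S549, F2595. After flipping Y the toolpath is (206.02,26.94) → (201.97,36.72) → (192.19,40.77) → (182.41,36.72) → (178.36,26.94) → (182.41,17.16) → (192.19,13.11) → (201.97,17.16) → (206.02,26.94), returning to the start.

Shape 2 is a circle drawn with `<circle>`. Its stroke #0000ff means cut at S917, F1485. After flipping Y the toolpath is (62.35,83.02) → (54.47,102.03) → (35.46,109.91) → (16.45,102.03) → (8.57,83.02) → (16.45,64.01) → (35.46,56.13) → (54.47,64.01) → (62.35,83.02), returning to the start.

Shape 3 is a open polyline drawn with `<polyline>`. Its stroke #0000ff means cut at S917, F1485. After flipping Y the toolpath is (8.95,83.38) → (232.91,57.23) → (142.61,39.50).

Shape 4 is a cubic bezier drawn with `<path>`. Its stroke #008000 means engrave at S307, F4328. After flipping Y the toolpath is (142.34,95.32) → (138.89,98.36) → (133.09,88.37) → (123.58,72.17) → (109.00,56.60).

G21
G90
G00 X206.02 Y26.94
M4 S549
G1 X201.97 Y36.72 F2595
G1 X192.19 Y40.77
G1 X182.41 Y36.72
G1 X178.36 Y26.94
G1 X182.41 Y17.16
G1 X192.19 Y13.11
G1 X201.97 Y17.16
G1 X206.02 Y26.94
M5
G00 X62.35 Y83.02
M4 S917
G1 X54.47 Y102.03 F1485
G1 X35.46 Y109.91
G1 X16.45 Y102.03
G1 X8.57 Y83.02
G1 X16.45 Y64.01
G1 X35.46 Y56.13
G1 X54.47 Y64.01
G1 X62.35 Y83.02
M5
G00 X8.95 Y83.38
M4 S917
G1 X232.91 Y57.23 F1485
G1 X142.61 Y39.50
M5
G00 X142.34 Y95.32
M4 S307
G1 X138.89 Y98.36 F4328
G1 X133.09 Y88.37
G1 X123.58 Y72.17
G1 X109.00 Y56.60
M5
G00 X0.00 Y0.00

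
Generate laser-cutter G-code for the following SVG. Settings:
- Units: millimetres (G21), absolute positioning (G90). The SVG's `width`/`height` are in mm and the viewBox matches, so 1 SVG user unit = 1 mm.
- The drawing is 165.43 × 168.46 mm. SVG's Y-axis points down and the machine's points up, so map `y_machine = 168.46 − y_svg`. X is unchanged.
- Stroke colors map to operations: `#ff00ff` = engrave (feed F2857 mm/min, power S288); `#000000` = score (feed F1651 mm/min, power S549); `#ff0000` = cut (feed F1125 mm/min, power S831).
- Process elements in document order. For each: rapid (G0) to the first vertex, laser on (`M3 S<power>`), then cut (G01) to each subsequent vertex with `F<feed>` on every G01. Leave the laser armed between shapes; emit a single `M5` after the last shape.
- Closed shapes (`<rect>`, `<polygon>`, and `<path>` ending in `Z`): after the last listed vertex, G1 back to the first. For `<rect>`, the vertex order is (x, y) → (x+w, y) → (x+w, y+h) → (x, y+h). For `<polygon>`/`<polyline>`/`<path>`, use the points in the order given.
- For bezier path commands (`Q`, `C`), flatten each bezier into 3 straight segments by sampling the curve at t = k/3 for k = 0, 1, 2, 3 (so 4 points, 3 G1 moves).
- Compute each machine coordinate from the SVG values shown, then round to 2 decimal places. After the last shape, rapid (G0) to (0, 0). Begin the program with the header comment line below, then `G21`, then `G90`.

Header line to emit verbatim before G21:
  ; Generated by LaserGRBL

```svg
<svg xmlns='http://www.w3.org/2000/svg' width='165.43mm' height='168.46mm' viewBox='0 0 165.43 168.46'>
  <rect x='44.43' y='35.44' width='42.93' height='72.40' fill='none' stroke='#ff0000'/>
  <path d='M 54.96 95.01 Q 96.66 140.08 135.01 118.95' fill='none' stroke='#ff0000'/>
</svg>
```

; Generated by LaserGRBL
G21
G90
G0 X44.43 Y133.02
M3 S831
G01 X87.36 Y133.02 F1125
G01 X87.36 Y60.62 F1125
G01 X44.43 Y60.62 F1125
G01 X44.43 Y133.02 F1125
G0 X54.96 Y73.45
M3 S831
G01 X82.39 Y50.76 F1125
G01 X109.07 Y42.78 F1125
G01 X135.01 Y49.51 F1125
M5
G0 X0.00 Y0.00

Since the viewBox matches the mm dimensions, user units are millimetres directly. The only transform is the Y-flip y_m = 168.46 − y_svg.

Shape 1 is a rectangle drawn with `<rect>`. Its stroke #ff0000 means cut at S831, F1125. After flipping Y the toolpath is (44.43,133.02) → (87.36,133.02) → (87.36,60.62) → (44.43,60.62) → (44.43,133.02), returning to the start.

Shape 2 is a quadratic bezier drawn with `<path>`. Its stroke #ff0000 means cut at S831, F1125. After flipping Y the toolpath is (54.96,73.45) → (82.39,50.76) → (109.07,42.78) → (135.01,49.51).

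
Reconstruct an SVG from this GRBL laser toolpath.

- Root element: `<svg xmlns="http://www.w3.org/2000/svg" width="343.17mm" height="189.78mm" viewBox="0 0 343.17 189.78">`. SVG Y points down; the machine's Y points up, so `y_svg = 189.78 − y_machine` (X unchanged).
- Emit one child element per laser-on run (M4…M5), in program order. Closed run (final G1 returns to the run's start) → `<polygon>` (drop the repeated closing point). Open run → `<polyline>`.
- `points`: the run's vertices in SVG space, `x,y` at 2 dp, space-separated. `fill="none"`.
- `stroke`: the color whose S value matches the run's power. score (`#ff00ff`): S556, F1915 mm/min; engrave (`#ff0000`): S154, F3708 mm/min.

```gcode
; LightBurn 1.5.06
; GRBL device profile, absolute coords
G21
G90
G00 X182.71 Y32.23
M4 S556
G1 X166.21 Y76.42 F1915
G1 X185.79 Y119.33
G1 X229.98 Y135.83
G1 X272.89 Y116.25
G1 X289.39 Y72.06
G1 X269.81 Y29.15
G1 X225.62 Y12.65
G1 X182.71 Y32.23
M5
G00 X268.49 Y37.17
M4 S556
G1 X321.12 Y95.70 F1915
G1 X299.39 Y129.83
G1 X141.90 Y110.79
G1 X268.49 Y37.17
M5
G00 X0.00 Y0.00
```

y_svg = 189.78 − y_m. Every run uses S556, so all elements get stroke `#ff00ff` (score).

[1] closed run; points: 182.71,157.55 166.21,113.36 185.79,70.45 229.98,53.95 272.89,73.53 289.39,117.72 269.81,160.63 225.62,177.13

[2] closed run; points: 268.49,152.61 321.12,94.08 299.39,59.95 141.90,78.99

<svg xmlns="http://www.w3.org/2000/svg" width="343.17mm" height="189.78mm" viewBox="0 0 343.17 189.78">
  <polygon points="182.71,157.55 166.21,113.36 185.79,70.45 229.98,53.95 272.89,73.53 289.39,117.72 269.81,160.63 225.62,177.13" fill="none" stroke="#ff00ff"/>
  <polygon points="268.49,152.61 321.12,94.08 299.39,59.95 141.90,78.99" fill="none" stroke="#ff00ff"/>
</svg>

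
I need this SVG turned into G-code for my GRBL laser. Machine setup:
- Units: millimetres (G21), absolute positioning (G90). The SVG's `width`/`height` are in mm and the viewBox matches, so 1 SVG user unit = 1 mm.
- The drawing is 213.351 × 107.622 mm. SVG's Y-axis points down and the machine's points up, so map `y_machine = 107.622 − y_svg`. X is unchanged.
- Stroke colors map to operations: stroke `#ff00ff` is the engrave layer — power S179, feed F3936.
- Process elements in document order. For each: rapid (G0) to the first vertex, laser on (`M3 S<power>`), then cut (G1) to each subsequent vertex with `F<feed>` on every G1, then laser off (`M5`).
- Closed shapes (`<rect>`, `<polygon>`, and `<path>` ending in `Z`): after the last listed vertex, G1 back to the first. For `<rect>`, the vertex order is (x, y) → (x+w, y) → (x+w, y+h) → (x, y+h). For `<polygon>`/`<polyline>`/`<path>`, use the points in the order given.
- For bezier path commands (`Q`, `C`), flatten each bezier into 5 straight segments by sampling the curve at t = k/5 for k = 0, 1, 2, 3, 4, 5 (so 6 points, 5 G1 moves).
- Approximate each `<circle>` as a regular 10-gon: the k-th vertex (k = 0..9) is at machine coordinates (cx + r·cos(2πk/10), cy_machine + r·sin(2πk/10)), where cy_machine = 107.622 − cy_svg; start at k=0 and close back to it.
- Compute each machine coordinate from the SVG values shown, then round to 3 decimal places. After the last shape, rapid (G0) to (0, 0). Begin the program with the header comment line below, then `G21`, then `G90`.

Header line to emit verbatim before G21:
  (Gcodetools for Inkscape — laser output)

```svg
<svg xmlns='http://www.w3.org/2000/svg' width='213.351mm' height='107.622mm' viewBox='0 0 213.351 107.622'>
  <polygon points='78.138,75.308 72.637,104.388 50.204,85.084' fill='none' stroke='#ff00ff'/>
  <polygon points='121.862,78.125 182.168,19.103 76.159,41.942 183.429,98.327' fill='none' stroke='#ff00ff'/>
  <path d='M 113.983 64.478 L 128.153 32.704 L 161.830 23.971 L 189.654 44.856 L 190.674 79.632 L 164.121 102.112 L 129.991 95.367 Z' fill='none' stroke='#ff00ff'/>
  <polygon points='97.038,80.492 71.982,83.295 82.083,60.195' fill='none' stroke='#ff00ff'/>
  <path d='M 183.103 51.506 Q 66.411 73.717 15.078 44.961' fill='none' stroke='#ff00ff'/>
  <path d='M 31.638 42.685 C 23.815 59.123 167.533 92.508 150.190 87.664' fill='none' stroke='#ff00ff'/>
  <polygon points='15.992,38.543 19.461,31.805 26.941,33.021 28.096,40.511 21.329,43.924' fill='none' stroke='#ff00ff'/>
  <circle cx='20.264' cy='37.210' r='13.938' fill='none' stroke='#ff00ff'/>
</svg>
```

1 u = 1 mm; y_m = 107.622 − y.

[1] `<polygon>` regular polygon, #ff00ff→engrave S179 F3936: (78.138,32.314) → (72.637,3.234) → (50.204,22.538) → (78.138,32.314) (closed)

[2] `<polygon>` closed polygon, #ff00ff→engrave S179 F3936: (121.862,29.497) → (182.168,88.519) → (76.159,65.680) → (183.429,9.295) → (121.862,29.497) (closed)

[3] `<path>` regular polygon, #ff00ff→engrave S179 F3936: (113.983,43.144) → (128.153,74.918) → (161.830,83.651) → (189.654,62.766) → (190.674,27.990) → (164.121,5.510) → (129.991,12.255) → (113.983,43.144) (closed)

[4] `<polygon>` regular polygon, #ff00ff→engrave S179 F3936: (97.038,27.130) → (71.982,24.327) → (82.083,47.427) → (97.038,27.130) (closed)

[5] `<path>` quadratic bezier, #ff00ff→engrave S179 F3936: (183.103,56.116) → (139.041,49.270) → (100.207,46.502) → (66.602,47.811) → (38.226,53.197) → (15.078,62.661)

[6] `<path>` cubic bezier, #ff00ff→engrave S179 F3936: (31.638,64.937) → (42.628,53.482) → (74.984,40.608) → (113.699,28.964) → (143.769,21.198) → (150.190,19.958)

[7] `<polygon>` regular polygon, #ff00ff→engrave S179 F3936: (15.992,69.079) → (19.461,75.817) → (26.941,74.601) → (28.096,67.111) → (21.329,63.698) → (15.992,69.079) (closed)

[8] `<circle>` circle, #ff00ff→engrave S179 F3936: (34.202,70.412) → (31.540,78.605) → (24.571,83.668) → (15.957,83.668) → (8.988,78.605) → (6.326,70.412) → (8.988,62.219) → (15.957,57.156) → (24.571,57.156) → (31.540,62.219) → (34.202,70.412) (closed)

(Gcodetools for Inkscape — laser output)
G21
G90
G0 X78.138 Y32.314
M3 S179
G1 X72.637 Y3.234 F3936
G1 X50.204 Y22.538 F3936
G1 X78.138 Y32.314 F3936
M5
G0 X121.862 Y29.497
M3 S179
G1 X182.168 Y88.519 F3936
G1 X76.159 Y65.680 F3936
G1 X183.429 Y9.295 F3936
G1 X121.862 Y29.497 F3936
M5
G0 X113.983 Y43.144
M3 S179
G1 X128.153 Y74.918 F3936
G1 X161.830 Y83.651 F3936
G1 X189.654 Y62.766 F3936
G1 X190.674 Y27.990 F3936
G1 X164.121 Y5.510 F3936
G1 X129.991 Y12.255 F3936
G1 X113.983 Y43.144 F3936
M5
G0 X97.038 Y27.130
M3 S179
G1 X71.982 Y24.327 F3936
G1 X82.083 Y47.427 F3936
G1 X97.038 Y27.130 F3936
M5
G0 X183.103 Y56.116
M3 S179
G1 X139.041 Y49.270 F3936
G1 X100.207 Y46.502 F3936
G1 X66.602 Y47.811 F3936
G1 X38.226 Y53.197 F3936
G1 X15.078 Y62.661 F3936
M5
G0 X31.638 Y64.937
M3 S179
G1 X42.628 Y53.482 F3936
G1 X74.984 Y40.608 F3936
G1 X113.699 Y28.964 F3936
G1 X143.769 Y21.198 F3936
G1 X150.190 Y19.958 F3936
M5
G0 X15.992 Y69.079
M3 S179
G1 X19.461 Y75.817 F3936
G1 X26.941 Y74.601 F3936
G1 X28.096 Y67.111 F3936
G1 X21.329 Y63.698 F3936
G1 X15.992 Y69.079 F3936
M5
G0 X34.202 Y70.412
M3 S179
G1 X31.540 Y78.605 F3936
G1 X24.571 Y83.668 F3936
G1 X15.957 Y83.668 F3936
G1 X8.988 Y78.605 F3936
G1 X6.326 Y70.412 F3936
G1 X8.988 Y62.219 F3936
G1 X15.957 Y57.156 F3936
G1 X24.571 Y57.156 F3936
G1 X31.540 Y62.219 F3936
G1 X34.202 Y70.412 F3936
M5
G0 X0.000 Y0.000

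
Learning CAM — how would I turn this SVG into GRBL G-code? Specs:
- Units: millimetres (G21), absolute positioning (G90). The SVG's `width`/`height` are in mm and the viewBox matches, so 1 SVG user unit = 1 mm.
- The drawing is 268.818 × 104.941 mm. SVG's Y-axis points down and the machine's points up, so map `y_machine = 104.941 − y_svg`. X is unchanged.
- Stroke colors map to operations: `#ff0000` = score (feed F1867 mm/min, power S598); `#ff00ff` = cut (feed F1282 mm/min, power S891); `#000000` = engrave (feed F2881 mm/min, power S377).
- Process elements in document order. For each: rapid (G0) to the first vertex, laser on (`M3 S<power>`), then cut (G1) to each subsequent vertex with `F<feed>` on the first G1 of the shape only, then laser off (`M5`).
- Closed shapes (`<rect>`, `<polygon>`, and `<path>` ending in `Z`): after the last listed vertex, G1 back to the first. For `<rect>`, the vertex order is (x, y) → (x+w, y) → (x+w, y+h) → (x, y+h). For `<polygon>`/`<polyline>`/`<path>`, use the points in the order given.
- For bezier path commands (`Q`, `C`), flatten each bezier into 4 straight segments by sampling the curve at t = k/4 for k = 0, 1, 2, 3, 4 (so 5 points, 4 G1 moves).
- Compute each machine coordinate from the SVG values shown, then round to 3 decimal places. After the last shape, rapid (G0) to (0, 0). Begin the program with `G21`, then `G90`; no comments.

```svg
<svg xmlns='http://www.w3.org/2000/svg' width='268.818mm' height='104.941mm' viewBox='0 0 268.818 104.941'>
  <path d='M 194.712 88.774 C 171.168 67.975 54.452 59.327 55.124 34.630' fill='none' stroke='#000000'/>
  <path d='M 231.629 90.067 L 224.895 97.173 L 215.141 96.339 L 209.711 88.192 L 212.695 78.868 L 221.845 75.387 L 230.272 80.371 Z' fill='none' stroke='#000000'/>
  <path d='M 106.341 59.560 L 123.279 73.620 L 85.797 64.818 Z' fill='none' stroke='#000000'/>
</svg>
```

G21
G90
G0 X194.712 Y16.167
M3 S377
G1 X162.874 Y29.929 F2881
G1 X115.837 Y41.777
G1 X73.340 Y54.357
G1 X55.124 Y70.311
M5
G0 X231.629 Y14.874
M3 S377
G1 X224.895 Y7.768 F2881
G1 X215.141 Y8.602
G1 X209.711 Y16.749
G1 X212.695 Y26.073
G1 X221.845 Y29.554
G1 X230.272 Y24.570
G1 X231.629 Y14.874
M5
G0 X106.341 Y45.381
M3 S377
G1 X123.279 Y31.321 F2881
G1 X85.797 Y40.123
G1 X106.341 Y45.381
M5
G0 X0.000 Y0.000

1 u = 1 mm; y_m = 104.941 − y.

[1] `<path>` cubic bezier, #000000→engrave S377 F2881: (194.712,16.167) → (162.874,29.929) → (115.837,41.777) → (73.340,54.357) → (55.124,70.311)

[2] `<path>` regular polygon, #000000→engrave S377 F2881: (231.629,14.874) → (224.895,7.768) → (215.141,8.602) → (209.711,16.749) → (212.695,26.073) → (221.845,29.554) → (230.272,24.570) → (231.629,14.874) (closed)

[3] `<path>` closed polygon, #000000→engrave S377 F2881: (106.341,45.381) → (123.279,31.321) → (85.797,40.123) → (106.341,45.381) (closed)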